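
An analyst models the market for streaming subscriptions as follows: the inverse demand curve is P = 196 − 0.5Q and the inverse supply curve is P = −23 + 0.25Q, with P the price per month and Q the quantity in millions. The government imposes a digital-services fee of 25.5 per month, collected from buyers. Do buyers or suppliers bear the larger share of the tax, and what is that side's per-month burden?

Rewrite in direct form: Qd = 392 − 2P and Qs = 4P + 92.
Without the tax, 392 − 2P = 4P + 92 gives 6P = 300, so P* = 50 and Q* = 292.
With the tax collected from buyers, demand (in seller-price terms) shifts: Qd = 392 − 2(P + 25.5).
New equilibrium: buyers pay 67, suppliers receive 41.5, Q = 258. (Wedge: Pb − Ps = 25.5.)
Per-month burden: buyers 17, suppliers 8.5.
Buyers take the larger share because demand is less price-elastic here (demand slope 2 vs supply slope 4).

Buyers bear the larger share: 17 per month.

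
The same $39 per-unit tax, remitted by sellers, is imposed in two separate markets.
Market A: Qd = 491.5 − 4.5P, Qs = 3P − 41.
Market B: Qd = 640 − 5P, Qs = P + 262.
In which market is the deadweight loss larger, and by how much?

Market A, by $735.15.

Market A: pre-tax P* = $71, Q* = 172; post-tax Q = 101.8; deadweight loss = $1368.9.
Market B: pre-tax P* = $63, Q* = 325; post-tax Q = 292.5; deadweight loss = $633.75.
Difference: $1368.9 vs $633.75 → market A is larger by $735.15.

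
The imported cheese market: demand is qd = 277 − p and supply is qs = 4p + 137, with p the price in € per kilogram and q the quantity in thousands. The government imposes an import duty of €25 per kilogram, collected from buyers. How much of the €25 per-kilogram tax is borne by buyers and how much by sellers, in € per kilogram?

Without the tax, 277 − p = 4p + 137 gives 5p = 140, so p* = €28 and q* = 249.
With the tax collected from buyers, demand (in seller-price terms) shifts: qd = 277 − (p + 25).
New equilibrium: buyers pay €48, sellers receive €23, q = 229. (Wedge: pb − ps = 25.)
Burden on buyers: €20; on sellers: €5. (They sum to €25.)
The less price-elastic side of the market bears the larger share of a per-unit tax.

Buyers bear €20 per kilogram; sellers bear €5 per kilogram.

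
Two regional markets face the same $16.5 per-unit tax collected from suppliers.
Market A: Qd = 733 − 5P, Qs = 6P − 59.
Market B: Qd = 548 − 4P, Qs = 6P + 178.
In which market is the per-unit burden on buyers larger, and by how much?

Market A: pre-tax P* = $72, Q* = 373; post-tax Q = 328; per-unit burden on buyers = $9.
Market B: pre-tax P* = $37, Q* = 400; post-tax Q = 360.4; per-unit burden on buyers = $9.9.
Difference: $9 vs $9.9 → market B is larger by $0.9.

Market B, by $0.9.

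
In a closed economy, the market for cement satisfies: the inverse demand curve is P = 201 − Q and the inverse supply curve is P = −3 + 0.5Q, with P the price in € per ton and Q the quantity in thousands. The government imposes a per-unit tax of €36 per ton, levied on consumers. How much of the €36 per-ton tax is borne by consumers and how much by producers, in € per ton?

Inverting to Q(P) form: Qd = 201 − P; Qs = 2P + 6.
Without the tax, 201 − P = 2P + 6 gives 3P = 195, so P* = €65 and Q* = 136.
With the tax collected from consumers, demand (in seller-price terms) shifts: Qd = 201 − (P + 36).
Solving gives Q = 112 with consumers paying €89 and producers receiving €53 (the €36 wedge).
Burden on consumers: €24; on producers: €12. (They sum to €36.)
The less price-elastic side of the market bears the larger share of a per-unit tax.

Consumers bear €24 per ton; producers bear €12 per ton.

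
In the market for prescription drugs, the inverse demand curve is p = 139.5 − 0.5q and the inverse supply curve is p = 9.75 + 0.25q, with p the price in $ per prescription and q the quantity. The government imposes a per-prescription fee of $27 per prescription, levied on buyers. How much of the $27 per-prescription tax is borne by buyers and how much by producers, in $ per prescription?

Inverting to q(p) form: qd = 279 − 2p; qs = 4p − 39.
Without the tax, 279 − 2p = 4p − 39 gives 6p = 318, so p* = $53 and q* = 173.
With the tax collected from buyers, demand (in seller-price terms) shifts: qd = 279 − 2(p + 27).
New equilibrium: buyers pay $71, producers receive $44, q = 137. (Wedge: pb − ps = 27.)
Burden on buyers: $18; on producers: $9. (They sum to $27.)
The less price-elastic side of the market bears the larger share of a per-unit tax.

Buyers bear $18 per prescription; producers bear $9 per prescription.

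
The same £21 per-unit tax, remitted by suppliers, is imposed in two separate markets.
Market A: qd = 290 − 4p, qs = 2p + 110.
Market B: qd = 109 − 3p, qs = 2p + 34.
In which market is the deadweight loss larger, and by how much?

Market A: pre-tax p* = £30, q* = 170; post-tax q = 142; deadweight loss = £294.
Market B: pre-tax p* = £15, q* = 64; post-tax q = 38.8; deadweight loss = £264.6.
Difference: £294 vs £264.6 → market A is larger by £29.4.

Market A, by £29.4.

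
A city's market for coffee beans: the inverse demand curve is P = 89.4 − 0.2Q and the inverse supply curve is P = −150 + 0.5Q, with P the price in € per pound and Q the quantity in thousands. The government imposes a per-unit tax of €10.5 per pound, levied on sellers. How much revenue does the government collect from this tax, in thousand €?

Inverting to Q(P) form: Qd = 447 − 5P; Qs = 2P + 300.
Before the tax: set 447 − 5P = 2P + 300 → P* = €21, Q* = 342.
With the tax collected from sellers, supply shifts: Qs = 2(P − 10.5) + 300.
Solving gives Q = 327 with buyers paying €24 and sellers receiving €13.5 (the €10.5 wedge).
Revenue = t · Q = 10.5 · 327 = €3433.5.

Tax revenue = €3433.5 thousand.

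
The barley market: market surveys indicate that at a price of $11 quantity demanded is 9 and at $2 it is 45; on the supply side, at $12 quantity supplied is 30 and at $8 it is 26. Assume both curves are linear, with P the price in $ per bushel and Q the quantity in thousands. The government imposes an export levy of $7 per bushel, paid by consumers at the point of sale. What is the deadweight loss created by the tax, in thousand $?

Demand slope: (45 − 9)/(2 − 11) = -4, so Qd = 53 − 4P.
Supply slope: (26 − 30)/(8 − 12) = 1, so Qs = P + 18.
Before the tax: set 53 − 4P = P + 18 → P* = $7, Q* = 25.
With the tax collected from consumers, demand (in seller-price terms) shifts: Qd = 53 − 4(P + 7).
Solving gives Q = 19.4 with consumers paying $8.4 and sellers receiving $1.4 (the $7 wedge).
Quantity falls by |ΔQ| = |25 − 19.4| = 5.6.
DWL = ½ · t · |ΔQ| = ½ · 7 · 5.6 = $19.6.

Deadweight loss = $19.6 thousand.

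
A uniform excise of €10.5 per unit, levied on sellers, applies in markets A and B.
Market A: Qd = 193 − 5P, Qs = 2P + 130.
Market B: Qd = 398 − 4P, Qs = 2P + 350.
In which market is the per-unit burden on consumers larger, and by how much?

Market B, by €0.5.

Market A: pre-tax P* = €9, Q* = 148; post-tax Q = 133; per-unit burden on consumers = €3.
Market B: pre-tax P* = €8, Q* = 366; post-tax Q = 352; per-unit burden on consumers = €3.5.
Difference: €3 vs €3.5 → market B is larger by €0.5.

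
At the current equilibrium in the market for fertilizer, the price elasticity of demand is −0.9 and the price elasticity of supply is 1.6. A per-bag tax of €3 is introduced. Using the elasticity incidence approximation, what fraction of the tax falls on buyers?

Buyers' share ≈ 0.64.

Incidence ratio: buyers' share ≈ εs / (εs + |εd|) = 1.6 / (1.6 + 0.9) = 0.64.
Supply is the more elastic side, so buyers bear the larger share.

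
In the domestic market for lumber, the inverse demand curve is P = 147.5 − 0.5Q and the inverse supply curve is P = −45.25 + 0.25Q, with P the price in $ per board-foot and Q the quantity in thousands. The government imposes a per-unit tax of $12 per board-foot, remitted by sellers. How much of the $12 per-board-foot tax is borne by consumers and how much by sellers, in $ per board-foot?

Consumers bear $8 per board-foot; sellers bear $4 per board-foot.

Inverting to Q(P) form: Qd = 295 − 2P; Qs = 4P + 181.
Before the tax: set 295 − 2P = 4P + 181 → P* = $19, Q* = 257.
With the tax collected from sellers, supply shifts: Qs = 4(P − 12) + 181.
Solving gives Q = 241 with consumers paying $27 and sellers receiving $15 (the $12 wedge).
Burden on consumers: $8; on sellers: $4. (They sum to $12.)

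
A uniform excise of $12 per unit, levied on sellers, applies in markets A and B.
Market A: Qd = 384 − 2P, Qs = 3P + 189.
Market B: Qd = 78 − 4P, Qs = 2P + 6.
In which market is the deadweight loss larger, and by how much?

Market B, by $9.6.

Market A: pre-tax P* = $39, Q* = 306; post-tax Q = 291.6; deadweight loss = $86.4.
Market B: pre-tax P* = $12, Q* = 30; post-tax Q = 14; deadweight loss = $96.
Difference: $86.4 vs $96 → market B is larger by $9.6.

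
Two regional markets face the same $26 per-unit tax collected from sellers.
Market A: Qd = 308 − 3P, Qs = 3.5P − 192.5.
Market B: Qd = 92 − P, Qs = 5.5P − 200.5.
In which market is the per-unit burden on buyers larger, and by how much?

Market A: pre-tax P* = $77, Q* = 77; post-tax Q = 35; per-unit burden on buyers = $14.
Market B: pre-tax P* = $45, Q* = 47; post-tax Q = 25; per-unit burden on buyers = $22.
Difference: $14 vs $22 → market B is larger by $8.

Market B, by $8.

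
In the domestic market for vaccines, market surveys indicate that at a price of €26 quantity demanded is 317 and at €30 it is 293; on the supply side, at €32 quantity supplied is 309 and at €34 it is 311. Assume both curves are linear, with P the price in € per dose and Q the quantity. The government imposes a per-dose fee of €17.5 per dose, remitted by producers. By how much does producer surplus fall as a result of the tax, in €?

Demand slope: (293 − 317)/(30 − 26) = -6, so Qd = 473 − 6P.
Supply slope: (311 − 309)/(34 − 32) = 1, so Qs = P + 277.
Without the tax, 473 − 6P = P + 277 gives 7P = 196, so P* = €28 and Q* = 305.
With the tax collected from producers, supply shifts: Qs = (P − 17.5) + 277.
New equilibrium: consumers pay €30.5, producers receive €13, Q = 290. (Wedge: Pb − Ps = 17.5.)
ΔPS is the trapezoid between Q = 290 and Q = 305 of height €15: ½ · (305 + 290) · 15 = €4462.5.

Producer surplus falls by €4462.5.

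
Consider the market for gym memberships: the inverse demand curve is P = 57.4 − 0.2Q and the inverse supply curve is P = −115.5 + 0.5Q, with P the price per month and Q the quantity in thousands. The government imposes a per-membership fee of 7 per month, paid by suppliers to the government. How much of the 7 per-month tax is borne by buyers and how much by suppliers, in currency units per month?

Rewrite in direct form: Qd = 287 − 5P and Qs = 2P + 231.
Without the tax, 287 − 5P = 2P + 231 gives 7P = 56, so P* = 8 and Q* = 247.
With the tax collected from suppliers, supply shifts: Qs = 2(P − 7) + 231.
New equilibrium: buyers pay 10, suppliers receive 3, Q = 237. (Wedge: Pb − Ps = 7.)
Burden on buyers: 2; on suppliers: 5. (They sum to 7.)

Buyers bear 2 per month; suppliers bear 5 per month.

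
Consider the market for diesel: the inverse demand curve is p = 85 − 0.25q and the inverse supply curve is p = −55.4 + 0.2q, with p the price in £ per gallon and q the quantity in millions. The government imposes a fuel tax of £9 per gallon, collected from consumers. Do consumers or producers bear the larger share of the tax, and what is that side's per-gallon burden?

Consumers bear the larger share: £5 per gallon.

Rewrite in direct form: qd = 340 − 4p and qs = 5p + 277.
Before the tax: set 340 − 4p = 5p + 277 → p* = £7, q* = 312.
With the tax collected from consumers, demand (in seller-price terms) shifts: qd = 340 − 4(p + 9).
Solving gives q = 292 with consumers paying £12 and producers receiving £3 (the £9 wedge).
Per-gallon burden: consumers £5, producers £4.
Consumers take the larger share because demand is less price-elastic here (demand slope 4 vs supply slope 5).
The less price-elastic side of the market bears the larger share of a per-unit tax.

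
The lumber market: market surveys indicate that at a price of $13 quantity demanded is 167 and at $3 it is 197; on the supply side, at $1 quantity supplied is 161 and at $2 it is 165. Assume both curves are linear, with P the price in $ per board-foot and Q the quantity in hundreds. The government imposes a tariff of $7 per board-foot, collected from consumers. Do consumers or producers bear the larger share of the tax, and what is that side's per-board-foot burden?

Consumers bear the larger share: $4 per board-foot.

Demand slope: (197 − 167)/(3 − 13) = -3, so Qd = 206 − 3P.
Supply slope: (165 − 161)/(2 − 1) = 4, so Qs = 4P + 157.
Without the tax, 206 − 3P = 4P + 157 gives 7P = 49, so P* = $7 and Q* = 185.
With the tax collected from consumers, demand (in seller-price terms) shifts: Qd = 206 − 3(P + 7).
New equilibrium: consumers pay $11, producers receive $4, Q = 173. (Wedge: Pb − Ps = 7.)
Per-board-foot burden: consumers $4, producers $3.
Consumers take the larger share because demand is less price-elastic here (demand slope 3 vs supply slope 4).
The less price-elastic side of the market bears the larger share of a per-unit tax.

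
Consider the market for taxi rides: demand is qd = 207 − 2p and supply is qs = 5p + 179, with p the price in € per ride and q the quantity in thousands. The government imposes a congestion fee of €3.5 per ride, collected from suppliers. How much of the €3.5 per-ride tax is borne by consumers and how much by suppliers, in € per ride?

Without the tax, 207 − 2p = 5p + 179 gives 7p = 28, so p* = €4 and q* = 199.
With the tax collected from suppliers, supply shifts: qs = 5(p − 3.5) + 179.
New equilibrium: consumers pay €6.5, suppliers receive €3, q = 194. (Wedge: pb − ps = 3.5.)
Burden on consumers: €2.5; on suppliers: €1. (They sum to €3.5.)
The less price-elastic side of the market bears the larger share of a per-unit tax.

Consumers bear €2.5 per ride; suppliers bear €1 per ride.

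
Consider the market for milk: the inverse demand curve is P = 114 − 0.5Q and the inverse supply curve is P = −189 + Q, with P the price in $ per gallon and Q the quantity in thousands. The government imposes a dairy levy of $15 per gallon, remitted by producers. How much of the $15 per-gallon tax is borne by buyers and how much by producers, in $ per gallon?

Buyers bear $5 per gallon; producers bear $10 per gallon.

Inverting to Q(P) form: Qd = 228 − 2P; Qs = P + 189.
Without the tax, 228 − 2P = P + 189 gives 3P = 39, so P* = $13 and Q* = 202.
With the tax collected from producers, supply shifts: Qs = (P − 15) + 189.
Solving gives Q = 192 with buyers paying $18 and producers receiving $3 (the $15 wedge).
Burden on buyers: $5; on producers: $10. (They sum to $15.)
The less price-elastic side of the market bears the larger share of a per-unit tax.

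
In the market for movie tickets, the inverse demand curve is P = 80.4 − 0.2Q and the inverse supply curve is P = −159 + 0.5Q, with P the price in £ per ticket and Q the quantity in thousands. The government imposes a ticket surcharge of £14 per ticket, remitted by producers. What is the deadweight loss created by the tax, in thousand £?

Inverting to Q(P) form: Qd = 402 − 5P; Qs = 2P + 318.
Without the tax, 402 − 5P = 2P + 318 gives 7P = 84, so P* = £12 and Q* = 342.
With the tax collected from producers, supply shifts: Qs = 2(P − 14) + 318.
Solving gives Q = 322 with buyers paying £16 and producers receiving £2 (the £14 wedge).
Quantity falls by |ΔQ| = |342 − 322| = 20.
DWL = ½ · t · |ΔQ| = ½ · 14 · 20 = £140.

Deadweight loss = £140 thousand.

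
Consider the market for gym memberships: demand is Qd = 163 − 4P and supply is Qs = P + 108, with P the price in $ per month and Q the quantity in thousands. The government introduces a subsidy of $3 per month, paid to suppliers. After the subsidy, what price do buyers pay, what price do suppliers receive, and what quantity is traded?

Without the subsidy, 163 − 4P = P + 108 gives 5P = 55, so P* = $11 and Q* = 119.
With a per-unit subsidy paid to suppliers, each receives P + 3 per unit sold, so supply becomes Qs = (P + 3) + 108.
Solving gives Q = 121.4 with buyers paying $10.4 and suppliers receiving $13.4 (the $3 wedge).

Buyers pay $10.4; suppliers receive $13.4; quantity = 121.4.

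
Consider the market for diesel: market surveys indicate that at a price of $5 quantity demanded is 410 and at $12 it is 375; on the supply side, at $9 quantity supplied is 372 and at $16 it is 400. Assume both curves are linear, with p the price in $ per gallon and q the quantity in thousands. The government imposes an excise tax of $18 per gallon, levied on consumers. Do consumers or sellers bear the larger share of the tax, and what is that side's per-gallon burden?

Sellers bear the larger share: $10 per gallon.

Demand slope: (375 − 410)/(12 − 5) = -5, so qd = 435 − 5p.
Supply slope: (400 − 372)/(16 − 9) = 4, so qs = 4p + 336.
Without the tax, 435 − 5p = 4p + 336 gives 9p = 99, so p* = $11 and q* = 380.
With the tax collected from consumers, demand (in seller-price terms) shifts: qd = 435 − 5(p + 18).
New equilibrium: consumers pay $19, sellers receive $1, q = 340. (Wedge: pb − ps = 18.)
Per-gallon burden: consumers $8, sellers $10.
Sellers take the larger share because supply is less price-elastic here (demand slope 5 vs supply slope 4).
The less price-elastic side of the market bears the larger share of a per-unit tax.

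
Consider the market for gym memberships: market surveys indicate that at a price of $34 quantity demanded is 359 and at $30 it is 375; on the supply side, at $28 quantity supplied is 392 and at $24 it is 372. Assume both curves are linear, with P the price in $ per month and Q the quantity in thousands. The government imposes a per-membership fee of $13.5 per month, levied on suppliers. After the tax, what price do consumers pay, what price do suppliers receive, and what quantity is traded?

Consumers pay $34.5; suppliers receive $21; quantity = 357.

Demand slope: (375 − 359)/(30 − 34) = -4, so Qd = 495 − 4P.
Supply slope: (372 − 392)/(24 − 28) = 5, so Qs = 5P + 252.
Without the tax, 495 − 4P = 5P + 252 gives 9P = 243, so P* = $27 and Q* = 387.
With the tax collected from suppliers, supply shifts: Qs = 5(P − 13.5) + 252.
Solving gives Q = 357 with consumers paying $34.5 and suppliers receiving $21 (the $13.5 wedge).
The less price-elastic side of the market bears the larger share of a per-unit tax.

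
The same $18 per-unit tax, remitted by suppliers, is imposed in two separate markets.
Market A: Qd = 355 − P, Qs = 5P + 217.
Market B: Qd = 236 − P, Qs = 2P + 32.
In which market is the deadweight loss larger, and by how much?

Market A, by $27.

Market A: pre-tax P* = $23, Q* = 332; post-tax Q = 317; deadweight loss = $135.
Market B: pre-tax P* = $68, Q* = 168; post-tax Q = 156; deadweight loss = $108.
Difference: $135 vs $108 → market A is larger by $27.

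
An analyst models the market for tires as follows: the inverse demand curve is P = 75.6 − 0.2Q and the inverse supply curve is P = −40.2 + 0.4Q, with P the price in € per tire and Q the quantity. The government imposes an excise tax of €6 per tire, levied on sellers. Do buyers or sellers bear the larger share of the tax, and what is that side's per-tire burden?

Rewrite in direct form: Qd = 378 − 5P and Qs = 2.5P + 100.5.
Without the tax, 378 − 5P = 2.5P + 100.5 gives 7.5P = 277.5, so P* = €37 and Q* = 193.
With the tax collected from sellers, supply shifts: Qs = 2.5(P − 6) + 100.5.
New equilibrium: buyers pay €39, sellers receive €33, Q = 183. (Wedge: Pb − Ps = 6.)
Per-tire burden: buyers €2, sellers €4.
Sellers take the larger share because supply is less price-elastic here (demand slope 5 vs supply slope 2.5).
The less price-elastic side of the market bears the larger share of a per-unit tax.

Sellers bear the larger share: €4 per tire.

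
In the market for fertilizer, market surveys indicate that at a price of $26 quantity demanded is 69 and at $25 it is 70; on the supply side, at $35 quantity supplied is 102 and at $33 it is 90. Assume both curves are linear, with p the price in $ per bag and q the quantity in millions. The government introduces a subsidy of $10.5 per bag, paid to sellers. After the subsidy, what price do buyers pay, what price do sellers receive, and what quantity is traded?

Demand slope: (70 − 69)/(25 − 26) = -1, so qd = 95 − p.
Supply slope: (90 − 102)/(33 − 35) = 6, so qs = 6p − 108.
Before the subsidy: set 95 − p = 6p − 108 → p* = $29, q* = 66.
With a per-unit subsidy paid to sellers, each receives p + 10.5 per unit sold, so supply becomes qs = 6(p + 10.5) − 108.
Solving gives q = 75 with buyers paying $20 and sellers receiving $30.5 (the $10.5 wedge).

Buyers pay $20; sellers receive $30.5; quantity = 75.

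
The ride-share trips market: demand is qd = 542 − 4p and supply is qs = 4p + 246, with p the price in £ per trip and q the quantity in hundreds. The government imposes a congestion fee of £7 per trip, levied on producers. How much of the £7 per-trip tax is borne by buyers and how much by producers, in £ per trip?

Buyers bear £3.5 per trip; producers bear £3.5 per trip.

Before the tax: set 542 − 4p = 4p + 246 → p* = £37, q* = 394.
With the tax collected from producers, supply shifts: qs = 4(p − 7) + 246.
New equilibrium: buyers pay £40.5, producers receive £33.5, q = 380. (Wedge: pb − ps = 7.)
Burden on buyers: £3.5; on producers: £3.5. (They sum to £7.)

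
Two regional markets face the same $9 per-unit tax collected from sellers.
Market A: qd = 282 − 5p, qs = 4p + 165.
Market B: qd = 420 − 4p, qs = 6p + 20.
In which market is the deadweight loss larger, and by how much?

Market A: pre-tax p* = $13, q* = 217; post-tax q = 197; deadweight loss = $90.
Market B: pre-tax p* = $40, q* = 260; post-tax q = 238.4; deadweight loss = $97.2.
Difference: $90 vs $97.2 → market B is larger by $7.2.

Market B, by $7.2.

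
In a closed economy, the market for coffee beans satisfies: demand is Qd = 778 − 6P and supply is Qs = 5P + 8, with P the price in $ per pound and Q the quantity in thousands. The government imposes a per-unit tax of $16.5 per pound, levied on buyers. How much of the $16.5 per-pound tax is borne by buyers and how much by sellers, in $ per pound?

Before the tax: set 778 − 6P = 5P + 8 → P* = $70, Q* = 358.
With the tax collected from buyers, demand (in seller-price terms) shifts: Qd = 778 − 6(P + 16.5).
New equilibrium: buyers pay $77.5, sellers receive $61, Q = 313. (Wedge: Pb − Ps = 16.5.)
Burden on buyers: $7.5; on sellers: $9. (They sum to $16.5.)

Buyers bear $7.5 per pound; sellers bear $9 per pound.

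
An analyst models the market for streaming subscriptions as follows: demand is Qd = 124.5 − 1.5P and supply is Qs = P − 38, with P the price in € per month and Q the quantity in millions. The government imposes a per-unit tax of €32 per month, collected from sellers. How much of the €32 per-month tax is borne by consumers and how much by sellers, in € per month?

Before the tax: set 124.5 − 1.5P = P − 38 → P* = €65, Q* = 27.
With the tax collected from sellers, supply shifts: Qs = (P − 32) − 38.
Solving gives Q = 7.8 with consumers paying €77.8 and sellers receiving €45.8 (the €32 wedge).
Burden on consumers: €12.8; on sellers: €19.2. (They sum to €32.)

Consumers bear €12.8 per month; sellers bear €19.2 per month.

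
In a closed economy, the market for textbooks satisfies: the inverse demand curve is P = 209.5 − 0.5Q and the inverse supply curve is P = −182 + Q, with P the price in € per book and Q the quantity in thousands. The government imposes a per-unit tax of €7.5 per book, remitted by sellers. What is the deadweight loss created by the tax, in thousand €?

Deadweight loss = €18.75 thousand.

Rewrite in direct form: Qd = 419 − 2P and Qs = P + 182.
Before the tax: set 419 − 2P = P + 182 → P* = €79, Q* = 261.
With the tax collected from sellers, supply shifts: Qs = (P − 7.5) + 182.
Solving gives Q = 256 with consumers paying €81.5 and sellers receiving €74 (the €7.5 wedge).
Quantity falls by |ΔQ| = |261 − 256| = 5.
DWL = ½ · t · |ΔQ| = ½ · 7.5 · 5 = €18.75.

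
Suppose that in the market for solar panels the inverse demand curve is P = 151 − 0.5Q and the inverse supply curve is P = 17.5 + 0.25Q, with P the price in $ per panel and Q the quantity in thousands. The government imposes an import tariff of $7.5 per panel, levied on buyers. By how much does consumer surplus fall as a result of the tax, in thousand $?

Rewrite in direct form: Qd = 302 − 2P and Qs = 4P − 70.
Without the tax, 302 − 2P = 4P − 70 gives 6P = 372, so P* = $62 and Q* = 178.
With the tax collected from buyers, demand (in seller-price terms) shifts: Qd = 302 − 2(P + 7.5).
Solving gives Q = 168 with buyers paying $67 and sellers receiving $59.5 (the $7.5 wedge).
ΔCS is the trapezoid between Q = 168 and Q = 178 of height $5: ½ · (178 + 168) · 5 = $865.

Consumer surplus falls by $865 thousand.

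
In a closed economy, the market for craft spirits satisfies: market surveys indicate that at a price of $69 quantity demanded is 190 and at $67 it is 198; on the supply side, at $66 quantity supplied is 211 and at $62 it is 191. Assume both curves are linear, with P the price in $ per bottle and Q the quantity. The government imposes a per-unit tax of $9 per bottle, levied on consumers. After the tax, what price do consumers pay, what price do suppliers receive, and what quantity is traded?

Demand slope: (198 − 190)/(67 − 69) = -4, so Qd = 466 − 4P.
Supply slope: (191 − 211)/(62 − 66) = 5, so Qs = 5P − 119.
Before the tax: set 466 − 4P = 5P − 119 → P* = $65, Q* = 206.
With the tax collected from consumers, demand (in seller-price terms) shifts: Qd = 466 − 4(P + 9).
New equilibrium: consumers pay $70, suppliers receive $61, Q = 186. (Wedge: Pb − Ps = 9.)

Consumers pay $70; suppliers receive $61; quantity = 186.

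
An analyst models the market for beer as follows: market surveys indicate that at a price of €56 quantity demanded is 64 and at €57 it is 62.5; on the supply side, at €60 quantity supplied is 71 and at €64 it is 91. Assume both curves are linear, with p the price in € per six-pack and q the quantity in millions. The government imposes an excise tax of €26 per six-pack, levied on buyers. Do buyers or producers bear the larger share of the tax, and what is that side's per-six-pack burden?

Buyers bear the larger share: €20 per six-pack.

Demand slope: (62.5 − 64)/(57 − 56) = -1.5, so qd = 148 − 1.5p.
Supply slope: (91 − 71)/(64 − 60) = 5, so qs = 5p − 229.
Before the tax: set 148 − 1.5p = 5p − 229 → p* = €58, q* = 61.
With the tax collected from buyers, demand (in seller-price terms) shifts: qd = 148 − 1.5(p + 26).
New equilibrium: buyers pay €78, producers receive €52, q = 31. (Wedge: pb − ps = 26.)
Per-six-pack burden: buyers €20, producers €6.
Buyers take the larger share because demand is less price-elastic here (demand slope 1.5 vs supply slope 5).
The less price-elastic side of the market bears the larger share of a per-unit tax.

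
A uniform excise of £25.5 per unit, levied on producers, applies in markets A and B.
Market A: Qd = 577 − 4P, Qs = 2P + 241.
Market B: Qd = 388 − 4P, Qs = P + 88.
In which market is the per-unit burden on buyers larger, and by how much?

Market A, by £3.4.

Market A: pre-tax P* = £56, Q* = 353; post-tax Q = 319; per-unit burden on buyers = £8.5.
Market B: pre-tax P* = £60, Q* = 148; post-tax Q = 127.6; per-unit burden on buyers = £5.1.
Difference: £8.5 vs £5.1 → market A is larger by £3.4.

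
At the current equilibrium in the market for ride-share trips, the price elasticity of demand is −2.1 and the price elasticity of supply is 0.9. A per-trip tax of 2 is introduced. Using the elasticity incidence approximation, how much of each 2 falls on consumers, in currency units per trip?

Incidence ratio: consumers' share ≈ εs / (εs + |εd|) = 0.9 / (0.9 + 2.1) = 0.3.
So consumers bear ≈ 0.3 × 2 = 0.6; producers bear 1.4.

Consumers bear ≈ 0.6 per trip.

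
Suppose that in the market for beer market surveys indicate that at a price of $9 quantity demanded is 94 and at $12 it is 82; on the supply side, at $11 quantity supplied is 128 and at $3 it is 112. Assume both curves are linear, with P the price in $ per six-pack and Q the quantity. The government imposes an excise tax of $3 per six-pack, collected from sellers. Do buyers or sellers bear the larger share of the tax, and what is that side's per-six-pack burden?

Sellers bear the larger share: $2 per six-pack.

Demand slope: (82 − 94)/(12 − 9) = -4, so Qd = 130 − 4P.
Supply slope: (112 − 128)/(3 − 11) = 2, so Qs = 2P + 106.
Without the tax, 130 − 4P = 2P + 106 gives 6P = 24, so P* = $4 and Q* = 114.
With the tax collected from sellers, supply shifts: Qs = 2(P − 3) + 106.
New equilibrium: buyers pay $5, sellers receive $2, Q = 110. (Wedge: Pb − Ps = 3.)
Per-six-pack burden: buyers $1, sellers $2.
Sellers take the larger share because supply is less price-elastic here (demand slope 4 vs supply slope 2).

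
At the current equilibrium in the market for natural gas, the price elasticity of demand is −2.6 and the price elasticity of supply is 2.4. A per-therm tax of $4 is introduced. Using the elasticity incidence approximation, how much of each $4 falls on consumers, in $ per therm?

Incidence ratio: consumers' share ≈ εs / (εs + |εd|) = 2.4 / (2.4 + 2.6) = 0.48.
So consumers bear ≈ 0.48 × $4 = $1.92; sellers bear $2.08.

Consumers bear ≈ $1.92 per therm.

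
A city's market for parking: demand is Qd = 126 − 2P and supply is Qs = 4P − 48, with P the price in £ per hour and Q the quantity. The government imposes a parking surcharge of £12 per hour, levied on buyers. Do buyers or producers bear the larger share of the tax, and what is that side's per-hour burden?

Buyers bear the larger share: £8 per hour.

Before the tax: set 126 − 2P = 4P − 48 → P* = £29, Q* = 68.
With the tax collected from buyers, demand (in seller-price terms) shifts: Qd = 126 − 2(P + 12).
Solving gives Q = 52 with buyers paying £37 and producers receiving £25 (the £12 wedge).
Per-hour burden: buyers £8, producers £4.
Buyers take the larger share because demand is less price-elastic here (demand slope 2 vs supply slope 4).
The less price-elastic side of the market bears the larger share of a per-unit tax.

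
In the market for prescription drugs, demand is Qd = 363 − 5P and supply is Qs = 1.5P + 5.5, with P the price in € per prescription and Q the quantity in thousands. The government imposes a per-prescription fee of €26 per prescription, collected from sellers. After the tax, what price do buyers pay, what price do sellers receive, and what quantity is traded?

Buyers pay €61; sellers receive €35; quantity = 58.

Without the tax, 363 − 5P = 1.5P + 5.5 gives 6.5P = 357.5, so P* = €55 and Q* = 88.
With the tax collected from sellers, supply shifts: Qs = 1.5(P − 26) + 5.5.
New equilibrium: buyers pay €61, sellers receive €35, Q = 58. (Wedge: Pb − Ps = 26.)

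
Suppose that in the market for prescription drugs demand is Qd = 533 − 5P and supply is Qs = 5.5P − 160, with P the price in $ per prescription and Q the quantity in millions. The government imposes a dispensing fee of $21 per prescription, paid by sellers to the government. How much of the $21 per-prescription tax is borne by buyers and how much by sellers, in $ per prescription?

Without the tax, 533 − 5P = 5.5P − 160 gives 10.5P = 693, so P* = $66 and Q* = 203.
With the tax collected from sellers, supply shifts: Qs = 5.5(P − 21) − 160.
New equilibrium: buyers pay $77, sellers receive $56, Q = 148. (Wedge: Pb − Ps = 21.)
Burden on buyers: $11; on sellers: $10. (They sum to $21.)
The less price-elastic side of the market bears the larger share of a per-unit tax.

Buyers bear $11 per prescription; sellers bear $10 per prescription.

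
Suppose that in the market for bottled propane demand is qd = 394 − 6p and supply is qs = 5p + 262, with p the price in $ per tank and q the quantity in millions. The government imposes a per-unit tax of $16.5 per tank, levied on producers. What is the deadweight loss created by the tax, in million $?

Deadweight loss = $371.25 million.

Before the tax: set 394 − 6p = 5p + 262 → p* = $12, q* = 322.
With the tax collected from producers, supply shifts: qs = 5(p − 16.5) + 262.
New equilibrium: buyers pay $19.5, producers receive $3, q = 277. (Wedge: pb − ps = 16.5.)
Quantity falls by |ΔQ| = |322 − 277| = 45.
DWL = ½ · t · |ΔQ| = ½ · 16.5 · 45 = $371.25.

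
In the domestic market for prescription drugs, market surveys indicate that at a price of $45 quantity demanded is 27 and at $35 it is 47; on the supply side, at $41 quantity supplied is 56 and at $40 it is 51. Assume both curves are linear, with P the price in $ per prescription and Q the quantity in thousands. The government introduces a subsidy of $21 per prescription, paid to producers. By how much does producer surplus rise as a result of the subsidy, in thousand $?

Producer surplus rises by $336 thousand.

Demand slope: (47 − 27)/(35 − 45) = -2, so Qd = 117 − 2P.
Supply slope: (51 − 56)/(40 − 41) = 5, so Qs = 5P − 149.
Before the subsidy: set 117 − 2P = 5P − 149 → P* = $38, Q* = 41.
With a per-unit subsidy paid to producers, each receives P + 21 per unit sold, so supply becomes Qs = 5(P + 21) − 149.
New equilibrium: consumers pay $23, producers receive $44, Q = 71. (Wedge: Pb − Ps = −21.)
ΔPS is the trapezoid between Q = 71 and Q = 41 of height $6: ½ · (41 + 71) · 6 = $336.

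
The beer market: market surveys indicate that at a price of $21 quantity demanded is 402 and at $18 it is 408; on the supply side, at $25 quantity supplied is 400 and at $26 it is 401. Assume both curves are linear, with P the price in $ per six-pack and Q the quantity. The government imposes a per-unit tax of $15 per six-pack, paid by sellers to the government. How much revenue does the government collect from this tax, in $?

Tax revenue = $5820.

Demand slope: (408 − 402)/(18 − 21) = -2, so Qd = 444 − 2P.
Supply slope: (401 − 400)/(26 − 25) = 1, so Qs = P + 375.
Without the tax, 444 − 2P = P + 375 gives 3P = 69, so P* = $23 and Q* = 398.
With the tax collected from sellers, supply shifts: Qs = (P − 15) + 375.
New equilibrium: consumers pay $28, sellers receive $13, Q = 388. (Wedge: Pb − Ps = 15.)
Revenue = t · Q = 15 · 388 = $5820.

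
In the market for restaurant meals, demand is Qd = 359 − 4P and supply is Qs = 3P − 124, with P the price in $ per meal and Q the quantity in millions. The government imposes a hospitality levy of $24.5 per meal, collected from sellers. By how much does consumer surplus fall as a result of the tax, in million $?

Consumer surplus falls by $651 million.

Without the tax, 359 − 4P = 3P − 124 gives 7P = 483, so P* = $69 and Q* = 83.
With the tax collected from sellers, supply shifts: Qs = 3(P − 24.5) − 124.
New equilibrium: buyers pay $79.5, sellers receive $55, Q = 41. (Wedge: Pb − Ps = 24.5.)
ΔCS is the trapezoid between Q = 41 and Q = 83 of height $10.5: ½ · (83 + 41) · 10.5 = $651.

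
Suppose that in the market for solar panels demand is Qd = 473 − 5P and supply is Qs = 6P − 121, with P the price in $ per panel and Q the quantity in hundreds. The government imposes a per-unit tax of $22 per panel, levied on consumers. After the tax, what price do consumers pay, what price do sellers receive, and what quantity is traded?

Before the tax: set 473 − 5P = 6P − 121 → P* = $54, Q* = 203.
With the tax collected from consumers, demand (in seller-price terms) shifts: Qd = 473 − 5(P + 22).
Solving gives Q = 143 with consumers paying $66 and sellers receiving $44 (the $22 wedge).

Consumers pay $66; sellers receive $44; quantity = 143.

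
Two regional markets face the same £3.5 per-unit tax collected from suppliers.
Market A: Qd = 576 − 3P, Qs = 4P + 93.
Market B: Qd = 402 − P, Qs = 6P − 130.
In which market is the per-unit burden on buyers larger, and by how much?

Market A: pre-tax P* = £69, Q* = 369; post-tax Q = 363; per-unit burden on buyers = £2.
Market B: pre-tax P* = £76, Q* = 326; post-tax Q = 323; per-unit burden on buyers = £3.
Difference: £2 vs £3 → market B is larger by £1.

Market B, by £1.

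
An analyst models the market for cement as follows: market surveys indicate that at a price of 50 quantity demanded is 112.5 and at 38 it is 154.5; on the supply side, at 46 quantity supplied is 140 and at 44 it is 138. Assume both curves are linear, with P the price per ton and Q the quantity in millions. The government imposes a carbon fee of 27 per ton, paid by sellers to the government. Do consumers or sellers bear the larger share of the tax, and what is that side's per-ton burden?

Sellers bear the larger share: 21 per ton.

Demand slope: (154.5 − 112.5)/(38 − 50) = -3.5, so Qd = 287.5 − 3.5P.
Supply slope: (138 − 140)/(44 − 46) = 1, so Qs = P + 94.
Before the tax: set 287.5 − 3.5P = P + 94 → P* = 43, Q* = 137.
With the tax collected from sellers, supply shifts: Qs = (P − 27) + 94.
Solving gives Q = 116 with consumers paying 49 and sellers receiving 22 (the 27 wedge).
Per-ton burden: consumers 6, sellers 21.
Sellers take the larger share because supply is less price-elastic here (demand slope 3.5 vs supply slope 1).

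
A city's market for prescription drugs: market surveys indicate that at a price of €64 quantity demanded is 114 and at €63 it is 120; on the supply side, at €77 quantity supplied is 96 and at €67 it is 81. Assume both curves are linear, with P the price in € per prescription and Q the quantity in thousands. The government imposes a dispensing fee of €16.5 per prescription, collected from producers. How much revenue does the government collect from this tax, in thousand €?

Demand slope: (120 − 114)/(63 − 64) = -6, so Qd = 498 − 6P.
Supply slope: (81 − 96)/(67 − 77) = 1.5, so Qs = 1.5P − 19.5.
Without the tax, 498 − 6P = 1.5P − 19.5 gives 7.5P = 517.5, so P* = €69 and Q* = 84.
With the tax collected from producers, supply shifts: Qs = 1.5(P − 16.5) − 19.5.
New equilibrium: buyers pay €72.3, producers receive €55.8, Q = 64.2. (Wedge: Pb − Ps = 16.5.)
Revenue = t · Q = 16.5 · 64.2 = €1059.3.

Tax revenue = €1059.3 thousand.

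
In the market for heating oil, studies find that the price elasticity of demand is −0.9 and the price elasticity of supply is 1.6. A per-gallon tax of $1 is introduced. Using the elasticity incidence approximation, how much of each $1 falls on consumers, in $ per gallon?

Consumers bear ≈ $0.64 per gallon.

Incidence ratio: consumers' share ≈ εs / (εs + |εd|) = 1.6 / (1.6 + 0.9) = 0.64.
So consumers bear ≈ 0.64 × $1 = $0.64; sellers bear $0.36.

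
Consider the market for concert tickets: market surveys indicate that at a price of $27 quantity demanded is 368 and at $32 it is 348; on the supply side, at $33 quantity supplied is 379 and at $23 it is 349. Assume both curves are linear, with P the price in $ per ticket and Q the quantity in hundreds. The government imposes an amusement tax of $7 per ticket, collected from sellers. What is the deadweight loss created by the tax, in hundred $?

Demand slope: (348 − 368)/(32 − 27) = -4, so Qd = 476 − 4P.
Supply slope: (349 − 379)/(23 − 33) = 3, so Qs = 3P + 280.
Without the tax, 476 − 4P = 3P + 280 gives 7P = 196, so P* = $28 and Q* = 364.
With the tax collected from sellers, supply shifts: Qs = 3(P − 7) + 280.
Solving gives Q = 352 with buyers paying $31 and sellers receiving $24 (the $7 wedge).
Quantity falls by |ΔQ| = |364 − 352| = 12.
DWL = ½ · t · |ΔQ| = ½ · 7 · 12 = $42.

Deadweight loss = $42 hundred.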